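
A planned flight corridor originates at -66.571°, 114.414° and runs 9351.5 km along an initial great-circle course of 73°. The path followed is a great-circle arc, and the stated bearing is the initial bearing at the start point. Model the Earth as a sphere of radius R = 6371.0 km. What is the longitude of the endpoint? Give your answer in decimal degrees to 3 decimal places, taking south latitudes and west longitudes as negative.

Central angle δ = d/R = 1.467823 rad.
With φ₁ = -66.571° = -1.161883 rad and θ = 73° = 1.274090 rad:
sin φ₂ = sin φ₁ cos δ + cos φ₁ sin δ cos θ = (-0.917553)(0.102791) + (0.397612)(0.994703)(0.292372) = 0.021318
φ₂ = asin(0.021318) = 0.021320 rad = 1.222°.
For the longitude increment, Δλ = atan2( sin θ sin δ cos φ₁, cos δ − sin φ₁ sin φ₂ ) = atan2(0.378224, 0.122352) = 72.074°.
λ₂ = 114.414° + 72.074° = 186.488°, normalized to (−180°, 180°] → -173.512°.

longitude -173.512°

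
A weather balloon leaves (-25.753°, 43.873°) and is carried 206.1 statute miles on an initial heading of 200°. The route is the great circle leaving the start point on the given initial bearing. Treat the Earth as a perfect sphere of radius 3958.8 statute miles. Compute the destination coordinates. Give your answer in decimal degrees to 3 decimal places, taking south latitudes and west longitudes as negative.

latitude -28.551°, longitude 42.712°

Central angle δ = d/R = 0.052061 rad.
Start latitude φ₁ = -0.449475 rad; initial bearing θ = 3.490659 rad.
Destination latitude: φ₂ = arcsin( sin φ₁ cos δ + cos φ₁ sin δ cos θ ) = arcsin(-0.477946) = -28.551°.
Then Δλ = atan2(-0.016030, 0.790981) = -0.020263 rad, from sin θ sin δ cos φ₁ over cos δ − sin φ₁ sin φ₂.
λ₂ = λ₁ + Δλ = 42.712°.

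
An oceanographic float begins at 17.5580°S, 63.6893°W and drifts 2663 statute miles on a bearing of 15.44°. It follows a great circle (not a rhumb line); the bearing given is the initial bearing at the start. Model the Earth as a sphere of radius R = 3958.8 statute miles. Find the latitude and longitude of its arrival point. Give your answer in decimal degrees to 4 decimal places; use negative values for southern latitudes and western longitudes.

The arc subtends δ = 2663/3958.8 = 0.672679 rad at the centre.
Start latitude φ₁ = -0.306445 rad; initial bearing θ = 0.269479 rad.
Applying the spherical law of cosines for sides, sin φ₂ = sin φ₁ cos δ + cos φ₁ sin δ cos θ = 0.336662, so φ₂ = 19.6736°.
Δλ = atan2( sin θ sin δ cos φ₁ , cos δ − sin φ₁ sin φ₂ ) = atan2(0.158155, 0.883717) = 0.177091 rad = 10.1466°.
λ₂ = -63.6893° + 10.1466° = -53.5427°.

latitude 19.6736°, longitude -53.5427°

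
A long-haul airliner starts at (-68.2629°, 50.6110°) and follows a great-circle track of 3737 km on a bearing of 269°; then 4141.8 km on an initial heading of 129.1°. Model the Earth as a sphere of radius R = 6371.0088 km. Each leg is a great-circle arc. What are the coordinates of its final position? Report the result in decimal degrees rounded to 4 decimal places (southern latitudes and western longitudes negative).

Apply the spherical direct solution leg by leg, carrying full precision between legs.
Leg 1: from (-68.2629°, 50.6110°), δ = 3737/6371.0088 = 0.586563 rad, θ = 269° → φ = -51.0053°, λ = -10.9699°.
Leg 2: from (-51.0053°, -10.9699°), δ = 4141.8/6371.0088 = 0.650101 rad, θ = 129.1° → φ = -59.1903°, λ = 55.5324°.

latitude -59.1903°, longitude 55.5324°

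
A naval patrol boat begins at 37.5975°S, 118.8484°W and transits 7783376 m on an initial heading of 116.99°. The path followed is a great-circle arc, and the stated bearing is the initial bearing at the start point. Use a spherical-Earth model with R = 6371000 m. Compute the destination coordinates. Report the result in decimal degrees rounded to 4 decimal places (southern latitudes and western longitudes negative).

Angular distance δ = d/R = 7783376 / 6371000 = 1.221688 rad.
Converting: φ₁ = -0.656200 rad, θ = 2.041861 rad.
Applying the spherical law of cosines for sides, sin φ₂ = sin φ₁ cos δ + cos φ₁ sin δ cos θ = -0.546585, so φ₂ = -33.1330°.
Δλ = atan2( sin θ sin δ cos φ₁ , cos δ − sin φ₁ sin φ₂ ) = atan2(0.663433, 0.008583) = 1.557860 rad = 89.2588°.
Hence λ₂ = -118.8484° + 89.2588° = -29.5896°.

latitude -33.1330°, longitude -29.5896°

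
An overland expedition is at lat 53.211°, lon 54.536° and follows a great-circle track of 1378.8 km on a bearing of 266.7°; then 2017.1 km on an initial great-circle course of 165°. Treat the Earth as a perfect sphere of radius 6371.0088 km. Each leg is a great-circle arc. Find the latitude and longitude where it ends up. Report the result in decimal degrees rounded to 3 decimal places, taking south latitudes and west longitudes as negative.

latitude 33.101°, longitude 40.236°

Apply the spherical direct solution leg by leg, carrying full precision between legs.
Leg 1: from (53.211°, 54.536°), δ = 1378.8/6371.0088 = 0.216418 rad, θ = 266.7° → φ = 50.783°, λ = 34.716°.
Leg 2: from (50.783°, 34.716°), δ = 2017.1/6371.0088 = 0.316606 rad, θ = 165° → φ = 33.101°, λ = 40.236°.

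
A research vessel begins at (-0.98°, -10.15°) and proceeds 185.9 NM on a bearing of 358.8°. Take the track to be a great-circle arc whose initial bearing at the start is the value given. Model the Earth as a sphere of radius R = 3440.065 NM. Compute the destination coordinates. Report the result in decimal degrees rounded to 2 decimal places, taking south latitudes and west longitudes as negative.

latitude 2.12°, longitude -10.21°

δ = 185.9/3440.065 = 0.054040 rad (3.0962°).
Converting: φ₁ = -0.017104 rad, θ = 6.262241 rad.
Destination latitude: φ₂ = arcsin( sin φ₁ cos δ + cos φ₁ sin δ cos θ ) = arcsin(0.036915) = 2.12°.
For the longitude increment, Δλ = atan2( sin θ sin δ cos φ₁, cos δ − sin φ₁ sin φ₂ ) = atan2(-0.001131, 0.999172) = -0.06°.
λ₂ = λ₁ + Δλ = -10.21°.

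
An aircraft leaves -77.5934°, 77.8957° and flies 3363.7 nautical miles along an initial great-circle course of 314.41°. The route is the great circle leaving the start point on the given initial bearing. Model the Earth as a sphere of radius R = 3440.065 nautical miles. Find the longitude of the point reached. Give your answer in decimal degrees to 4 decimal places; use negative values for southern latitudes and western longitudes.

Angular distance δ = d/R = 3363.7 / 3440.065 = 0.977801 rad.
Start latitude φ₁ = -1.354260 rad; initial bearing θ = 5.487490 rad.
sin φ₂ = sin φ₁ cos δ + cos φ₁ sin δ cos θ = (-0.976648)(0.558847) + (0.214848)(0.829271)(0.699788) = -0.421118
φ₂ = asin(-0.421118) = -0.434677 rad = -24.9052°.
For the longitude increment, Δλ = atan2( sin θ sin δ cos φ₁, cos δ − sin φ₁ sin φ₂ ) = atan2(-0.127274, 0.147564) = -40.7778°.
λ₂ = 77.8957° + -40.7778° = 37.1179°.

longitude 37.1179°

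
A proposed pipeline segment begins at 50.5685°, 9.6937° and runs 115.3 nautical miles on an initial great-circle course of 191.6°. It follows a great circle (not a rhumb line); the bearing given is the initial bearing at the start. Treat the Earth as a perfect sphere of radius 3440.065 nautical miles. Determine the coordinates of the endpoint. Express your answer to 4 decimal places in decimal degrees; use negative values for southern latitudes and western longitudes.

latitude 48.6858°, longitude 9.1089°

Angular distance δ = d/R = 115.3 / 3440.065 = 0.033517 rad.
Converting: φ₁ = 0.882587 rad, θ = 3.344051 rad.
Applying the spherical law of cosines for sides, sin φ₂ = sin φ₁ cos δ + cos φ₁ sin δ cos θ = 0.751101, so φ₂ = 48.6858°.
Then Δλ = atan2(-0.004280, 0.419300) = -0.010207 rad, from sin θ sin δ cos φ₁ over cos δ − sin φ₁ sin φ₂.
λ₂ = 9.6937° + -0.5848° = 9.1089°.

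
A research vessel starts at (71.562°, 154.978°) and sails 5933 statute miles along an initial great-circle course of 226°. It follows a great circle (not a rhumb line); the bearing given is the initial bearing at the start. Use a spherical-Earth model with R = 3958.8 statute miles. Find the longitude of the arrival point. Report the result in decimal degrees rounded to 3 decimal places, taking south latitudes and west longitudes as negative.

Central angle δ = d/R = 1.498686 rad.
Start latitude φ₁ = 1.248993 rad; initial bearing θ = 3.944444 rad.
Destination latitude: φ₂ = arcsin( sin φ₁ cos δ + cos φ₁ sin δ cos θ ) = arcsin(-0.150785) = -8.672°.
Δλ = atan2( sin θ sin δ cos φ₁ , cos δ − sin φ₁ sin φ₂ ) = atan2(-0.226920, 0.215092) = -0.812151 rad = -46.533°.
Hence λ₂ = 154.978° + -46.533° = 108.445°.

longitude 108.445°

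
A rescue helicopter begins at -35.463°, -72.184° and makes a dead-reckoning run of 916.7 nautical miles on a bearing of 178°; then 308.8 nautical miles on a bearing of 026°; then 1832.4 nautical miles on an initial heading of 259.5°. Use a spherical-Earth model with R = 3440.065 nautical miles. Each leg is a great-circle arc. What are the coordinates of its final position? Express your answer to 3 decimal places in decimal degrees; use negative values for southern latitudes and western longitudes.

Apply the spherical direct solution leg by leg, carrying full precision between legs.
Leg 1: from (-35.463°, -72.184°), δ = 916.7/3440.065 = 0.266478 rad, θ = 178° → φ = -50.719°, λ = -71.352°.
Leg 2: from (-50.719°, -71.352°), δ = 308.8/3440.065 = 0.089766 rad, θ = 26° → φ = -46.048°, λ = -68.106°.
Leg 3: from (-46.048°, -68.106°), δ = 1832.4/3440.065 = 0.532664 rad, θ = 259.5° → φ = -43.190°, λ = -111.331°.

latitude -43.190°, longitude -111.331°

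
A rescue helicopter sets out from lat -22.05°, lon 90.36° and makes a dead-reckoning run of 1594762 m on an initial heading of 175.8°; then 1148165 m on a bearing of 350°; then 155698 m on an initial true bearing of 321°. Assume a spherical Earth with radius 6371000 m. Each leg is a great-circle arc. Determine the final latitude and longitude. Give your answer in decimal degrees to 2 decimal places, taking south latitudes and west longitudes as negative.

latitude -25.07°, longitude 88.69°

Apply the spherical direct solution leg by leg, carrying full precision between legs.
Leg 1: from (-22.05°, 90.36°), δ = 1594762/6371000 = 0.250316 rad, θ = 175.8° → φ = -36.35°, λ = 91.65°.
Leg 2: from (-36.35°, 91.65°), δ = 1148165/6371000 = 0.180217 rad, θ = 350° → φ = -26.16°, λ = 89.66°.
Leg 3: from (-26.16°, 89.66°), δ = 155698/6371000 = 0.024439 rad, θ = 321° → φ = -25.07°, λ = 88.69°.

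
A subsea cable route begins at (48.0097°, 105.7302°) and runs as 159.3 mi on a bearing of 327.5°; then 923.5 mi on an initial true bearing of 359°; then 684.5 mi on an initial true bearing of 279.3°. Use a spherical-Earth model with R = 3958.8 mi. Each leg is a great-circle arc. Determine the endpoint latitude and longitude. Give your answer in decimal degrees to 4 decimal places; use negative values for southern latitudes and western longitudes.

latitude 63.1959°, longitude 81.1734°

Apply the spherical direct solution leg by leg, carrying full precision between legs.
Leg 1: from (48.0097°, 105.7302°), δ = 159.3/3958.8 = 0.040239 rad, θ = 327.5° → φ = 49.9386°, λ = 103.8056°.
Leg 2: from (49.9386°, 103.8056°), δ = 923.5/3958.8 = 0.233278 rad, θ = 359° → φ = 63.3015°, λ = 103.2911°.
Leg 3: from (63.3015°, 103.2911°), δ = 684.5/3958.8 = 0.172906 rad, θ = 279.3° → φ = 63.1959°, λ = 81.1734°.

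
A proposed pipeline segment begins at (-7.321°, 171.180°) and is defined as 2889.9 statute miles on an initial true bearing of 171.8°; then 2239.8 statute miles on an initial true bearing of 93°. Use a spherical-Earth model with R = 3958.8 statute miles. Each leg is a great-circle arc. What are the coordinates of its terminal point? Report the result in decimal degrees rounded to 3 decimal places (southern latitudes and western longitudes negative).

Apply the spherical direct solution leg by leg, carrying full precision between legs.
Leg 1: from (-7.321°, 171.180°), δ = 2889.9/3958.8 = 0.729994 rad, θ = 171.8° → φ = -48.558°, λ = 179.442°.
Leg 2: from (-48.558°, 179.442°), δ = 2239.8/3958.8 = 0.565778 rad, θ = 93° → φ = -40.646°, λ = -135.684°.

latitude -40.646°, longitude -135.684°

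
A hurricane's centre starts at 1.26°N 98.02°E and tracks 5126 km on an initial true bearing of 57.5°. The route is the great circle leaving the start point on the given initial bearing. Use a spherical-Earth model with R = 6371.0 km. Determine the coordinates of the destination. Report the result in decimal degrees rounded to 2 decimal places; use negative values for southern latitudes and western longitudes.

latitude 23.72°, longitude 139.61°

The arc subtends δ = 5126/6371 = 0.804583 rad at the centre.
Start latitude φ₁ = 0.021991 rad; initial bearing θ = 1.003564 rad.
Applying the spherical law of cosines for sides, sin φ₂ = sin φ₁ cos δ + cos φ₁ sin δ cos θ = 0.402301, so φ₂ = 23.72°.
Δλ = atan2( sin θ sin δ cos φ₁ , cos δ − sin φ₁ sin φ₂ ) = atan2(0.607552, 0.684565) = 0.725866 rad = 41.59°.
λ₂ = 98.02° + 41.59° = 139.61°.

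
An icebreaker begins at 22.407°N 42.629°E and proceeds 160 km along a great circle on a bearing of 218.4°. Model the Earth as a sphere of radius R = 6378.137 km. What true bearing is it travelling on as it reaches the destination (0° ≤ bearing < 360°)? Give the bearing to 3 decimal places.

final bearing 218.044°

The arc subtends δ = 160/6378.137 = 0.025086 rad at the centre.
With φ₁ = 22.407° = 0.391076 rad and θ = 218.4° = 3.811799 rad:
Applying the spherical law of cosines for sides, sin φ₂ = sin φ₁ cos δ + cos φ₁ sin δ cos θ = 0.362890, so φ₂ = 21.278°.
Then Δλ = atan2(-0.014404, 0.861358) = -0.016721 rad, from sin θ sin δ cos φ₁ over cos δ − sin φ₁ sin φ₂.
λ₂ = 42.629° + -0.958° = 41.671°.
The forward bearing on arrival equals the back-azimuth from the destination plus 180°.
Back-azimuth from P₂ (21.278°, 41.671°) to P₁ (22.407°, 42.629°), with Δλ' = λ₁ − λ₂ = 0.958°: atan2( sin Δλ' cos φ₁ , cos φ₂ sin φ₁ − sin φ₂ cos φ₁ cos Δλ' ) = 38.044°.
Final bearing = (38.044° + 180°) mod 360° = 218.044°.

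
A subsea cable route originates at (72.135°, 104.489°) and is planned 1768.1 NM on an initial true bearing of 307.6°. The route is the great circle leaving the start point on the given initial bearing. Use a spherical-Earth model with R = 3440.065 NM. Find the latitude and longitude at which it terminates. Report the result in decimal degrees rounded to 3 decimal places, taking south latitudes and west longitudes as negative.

Central angle δ = d/R = 0.513973 rad.
With φ₁ = 72.135° = 1.258993 rad and θ = 307.6° = 5.368633 rad:
Destination latitude: φ₂ = arcsin( sin φ₁ cos δ + cos φ₁ sin δ cos θ ) = arcsin(0.920834) = 67.048°.
Then Δλ = atan2(-0.119496, -0.005635) = -1.617919 rad, from sin θ sin δ cos φ₁ over cos δ − sin φ₁ sin φ₂.
Hence λ₂ = 104.489° + -92.700° = 11.789°.

latitude 67.048°, longitude 11.789°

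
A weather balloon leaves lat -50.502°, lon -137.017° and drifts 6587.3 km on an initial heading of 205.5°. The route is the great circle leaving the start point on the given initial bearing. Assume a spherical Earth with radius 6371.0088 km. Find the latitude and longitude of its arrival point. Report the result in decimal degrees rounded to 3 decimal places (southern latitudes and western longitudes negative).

The arc subtends δ = 6587.3/6371.0088 = 1.033949 rad at the centre.
With φ₁ = -50.502° = -0.881426 rad and θ = 205.5° = 3.586652 rad:
Destination latitude: φ₂ = arcsin( sin φ₁ cos δ + cos φ₁ sin δ cos θ ) = arcsin(-0.887973) = -62.620°.
Then Δλ = atan2(-0.235307, -0.173773) = -2.206893 rad, from sin θ sin δ cos φ₁ over cos δ − sin φ₁ sin φ₂.
λ₂ = -137.017° + -126.446° = -263.463°, normalized to (−180°, 180°] → 96.537°.

latitude -62.620°, longitude 96.537°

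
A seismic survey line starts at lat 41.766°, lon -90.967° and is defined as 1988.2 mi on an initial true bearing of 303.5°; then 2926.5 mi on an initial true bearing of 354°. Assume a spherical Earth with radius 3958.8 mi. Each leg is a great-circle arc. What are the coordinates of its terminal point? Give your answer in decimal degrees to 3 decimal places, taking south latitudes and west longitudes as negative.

Apply the spherical direct solution leg by leg, carrying full precision between legs.
Leg 1: from (41.766°, -90.967°), δ = 1988.2/3958.8 = 0.502223 rad, θ = 303.5° → φ = 51.445°, λ = -131.061°.
Leg 2: from (51.445°, -131.061°), δ = 2926.5/3958.8 = 0.739239 rad, θ = 354° → φ = 84.563°, λ = 96.949°.

latitude 84.563°, longitude 96.949°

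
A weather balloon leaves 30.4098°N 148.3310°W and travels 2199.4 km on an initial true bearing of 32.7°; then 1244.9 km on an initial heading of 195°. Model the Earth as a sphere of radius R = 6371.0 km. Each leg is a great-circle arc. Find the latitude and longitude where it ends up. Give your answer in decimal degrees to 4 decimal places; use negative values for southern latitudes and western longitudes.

latitude 35.3377°, longitude -136.5436°

Apply the spherical direct solution leg by leg, carrying full precision between legs.
Leg 1: from (30.4098°, -148.3310°), δ = 2199.4/6371 = 0.345221 rad, θ = 32.7° → φ = 46.2125°, λ = -133.0118°.
Leg 2: from (46.2125°, -133.0118°), δ = 1244.9/6371 = 0.195401 rad, θ = 195° → φ = 35.3377°, λ = -136.5436°.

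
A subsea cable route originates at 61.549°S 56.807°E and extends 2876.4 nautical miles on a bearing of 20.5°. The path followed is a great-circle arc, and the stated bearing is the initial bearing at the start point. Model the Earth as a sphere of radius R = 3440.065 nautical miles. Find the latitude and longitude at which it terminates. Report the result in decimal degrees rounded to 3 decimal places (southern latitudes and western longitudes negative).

latitude -14.965°, longitude 72.412°

The arc subtends δ = 2876.4/3440.065 = 0.836147 rad at the centre.
With φ₁ = -61.549° = -1.074233 rad and θ = 20.5° = 0.357792 rad:
sin φ₂ = sin φ₁ cos δ + cos φ₁ sin δ cos θ = (-0.879225)(0.670327) + (0.476407)(0.742066)(0.936672) = -0.258231
φ₂ = asin(-0.258231) = -0.261190 rad = -14.965°.
Δλ = atan2( sin θ sin δ cos φ₁ , cos δ − sin φ₁ sin φ₂ ) = atan2(0.123807, 0.443284) = 0.272355 rad = 15.605°.
λ₂ = λ₁ + Δλ = 72.412°.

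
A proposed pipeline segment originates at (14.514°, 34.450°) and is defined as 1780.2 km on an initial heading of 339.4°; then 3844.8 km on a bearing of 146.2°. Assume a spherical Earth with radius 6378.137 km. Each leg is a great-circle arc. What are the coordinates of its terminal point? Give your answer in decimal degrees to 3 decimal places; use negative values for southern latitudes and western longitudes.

latitude -0.369°, longitude 46.449°

Apply the spherical direct solution leg by leg, carrying full precision between legs.
Leg 1: from (14.514°, 34.450°), δ = 1780.2/6378.137 = 0.279110 rad, θ = 339.4° → φ = 29.378°, λ = 28.063°.
Leg 2: from (29.378°, 28.063°), δ = 3844.8/6378.137 = 0.602809 rad, θ = 146.2° → φ = -0.369°, λ = 46.449°.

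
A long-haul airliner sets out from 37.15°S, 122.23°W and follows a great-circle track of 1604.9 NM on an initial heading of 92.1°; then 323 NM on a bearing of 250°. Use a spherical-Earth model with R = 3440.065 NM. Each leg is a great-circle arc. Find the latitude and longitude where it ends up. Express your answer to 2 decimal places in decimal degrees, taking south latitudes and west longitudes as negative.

latitude -35.23°, longitude -95.79°

Apply the spherical direct solution leg by leg, carrying full precision between legs.
Leg 1: from (-37.15°, -122.23°), δ = 1604.9/3440.065 = 0.466532 rad, θ = 92.1° → φ = -33.54°, λ = -89.60°.
Leg 2: from (-33.54°, -89.60°), δ = 323/3440.065 = 0.093894 rad, θ = 250° → φ = -35.23°, λ = -95.79°.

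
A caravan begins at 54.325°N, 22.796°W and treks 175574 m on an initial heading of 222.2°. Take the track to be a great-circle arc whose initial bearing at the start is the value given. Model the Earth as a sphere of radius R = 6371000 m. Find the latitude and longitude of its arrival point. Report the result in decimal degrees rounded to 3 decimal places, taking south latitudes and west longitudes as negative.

Central angle δ = d/R = 0.027558 rad.
Start latitude φ₁ = 0.948150 rad; initial bearing θ = 3.878122 rad.
Applying the spherical law of cosines for sides, sin φ₂ = sin φ₁ cos δ + cos φ₁ sin δ cos θ = 0.800125, so φ₂ = 53.142°.
Then Δλ = atan2(-0.010794, 0.349648) = -0.030862 rad, from sin θ sin δ cos φ₁ over cos δ − sin φ₁ sin φ₂.
λ₂ = -22.796° + -1.768° = -24.564°.

latitude 53.142°, longitude -24.564°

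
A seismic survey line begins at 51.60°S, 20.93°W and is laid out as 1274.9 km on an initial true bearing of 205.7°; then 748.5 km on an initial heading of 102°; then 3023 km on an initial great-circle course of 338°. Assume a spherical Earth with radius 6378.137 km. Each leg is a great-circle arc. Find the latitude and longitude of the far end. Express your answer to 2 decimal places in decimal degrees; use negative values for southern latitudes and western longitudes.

latitude -36.16°, longitude -29.34°

Apply the spherical direct solution leg by leg, carrying full precision between legs.
Leg 1: from (-51.60°, -20.93°), δ = 1274.9/6378.137 = 0.199886 rad, θ = 205.7° → φ = -61.55°, λ = -31.34°.
Leg 2: from (-61.55°, -31.34°), δ = 748.5/6378.137 = 0.117354 rad, θ = 102° → φ = -62.22°, λ = -17.12°.
Leg 3: from (-62.22°, -17.12°), δ = 3023/6378.137 = 0.473963 rad, θ = 338° → φ = -36.16°, λ = -29.34°.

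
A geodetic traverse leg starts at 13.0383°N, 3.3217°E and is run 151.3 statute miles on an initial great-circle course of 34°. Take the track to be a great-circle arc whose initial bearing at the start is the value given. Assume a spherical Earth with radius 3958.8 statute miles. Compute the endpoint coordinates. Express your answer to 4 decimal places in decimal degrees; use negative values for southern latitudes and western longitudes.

Angular distance δ = d/R = 151.3 / 3958.8 = 0.038219 rad.
Start latitude φ₁ = 0.227561 rad; initial bearing θ = 0.593412 rad.
Applying the spherical law of cosines for sides, sin φ₂ = sin φ₁ cos δ + cos φ₁ sin δ cos θ = 0.256298, so φ₂ = 14.8505°.
For the longitude increment, Δλ = atan2( sin θ sin δ cos φ₁, cos δ − sin φ₁ sin φ₂ ) = atan2(0.020816, 0.941448) = 1.2666°.
λ₂ = 3.3217° + 1.2666° = 4.5883°.

latitude 14.8505°, longitude 4.5883°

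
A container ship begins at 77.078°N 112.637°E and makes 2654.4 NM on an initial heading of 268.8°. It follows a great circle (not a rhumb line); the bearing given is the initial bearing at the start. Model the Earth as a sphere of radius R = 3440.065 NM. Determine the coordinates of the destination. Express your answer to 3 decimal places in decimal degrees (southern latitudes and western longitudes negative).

Central angle δ = d/R = 0.771613 rad.
Start latitude φ₁ = 1.345265 rad; initial bearing θ = 4.691445 rad.
Applying the spherical law of cosines for sides, sin φ₂ = sin φ₁ cos δ + cos φ₁ sin δ cos θ = 0.695369, so φ₂ = 44.057°.
Then Δλ = atan2(-0.155897, 0.039028) = -1.325495 rad, from sin θ sin δ cos φ₁ over cos δ − sin φ₁ sin φ₂.
λ₂ = 112.637° + -75.945° = 36.692°.

latitude 44.057°, longitude 36.692°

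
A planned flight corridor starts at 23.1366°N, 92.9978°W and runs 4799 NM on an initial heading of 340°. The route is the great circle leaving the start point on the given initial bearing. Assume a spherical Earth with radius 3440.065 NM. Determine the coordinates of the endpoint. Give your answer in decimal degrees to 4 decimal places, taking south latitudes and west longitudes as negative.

Angular distance δ = d/R = 4799 / 3440.065 = 1.395032 rad.
Converting: φ₁ = 0.403810 rad, θ = 5.934119 rad.
Applying the spherical law of cosines for sides, sin φ₂ = sin φ₁ cos δ + cos φ₁ sin δ cos θ = 0.919508, so φ₂ = 66.8542°.
Then Δλ = atan2(-0.309666, -0.186436) = -2.112726 rad, from sin θ sin δ cos φ₁ over cos δ − sin φ₁ sin φ₂.
λ₂ = -92.9978° + -121.0503° = -214.0481°, normalized to (−180°, 180°] → 145.9519°.

latitude 66.8542°, longitude 145.9519°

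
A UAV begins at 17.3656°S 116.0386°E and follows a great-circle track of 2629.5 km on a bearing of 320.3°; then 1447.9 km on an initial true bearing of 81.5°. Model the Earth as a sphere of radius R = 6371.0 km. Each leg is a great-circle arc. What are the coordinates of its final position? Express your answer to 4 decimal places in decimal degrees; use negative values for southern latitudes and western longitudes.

Apply the spherical direct solution leg by leg, carrying full precision between legs.
Leg 1: from (-17.3656°, 116.0386°), δ = 2629.5/6371 = 0.412730 rad, θ = 320.3° → φ = 1.2115°, λ = 101.1895°.
Leg 2: from (1.2115°, 101.1895°), δ = 1447.9/6371 = 0.227264 rad, θ = 81.5° → φ = 3.0895°, λ = 114.0843°.

latitude 3.0895°, longitude 114.0843°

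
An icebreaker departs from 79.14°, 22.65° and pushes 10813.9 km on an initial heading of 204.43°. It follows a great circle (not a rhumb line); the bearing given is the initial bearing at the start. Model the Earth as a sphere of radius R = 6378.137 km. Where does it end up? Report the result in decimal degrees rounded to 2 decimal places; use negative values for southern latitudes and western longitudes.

Angular distance δ = d/R = 10813.9 / 6378.137 = 1.695464 rad.
With φ₁ = 79.14° = 1.381254 rad and θ = 204.43° = 3.567977 rad:
sin φ₂ = sin φ₁ cos δ + cos φ₁ sin δ cos θ = (0.982090)(-0.124345) + (0.188410)(0.992239)(-0.910467) = -0.292327
φ₂ = asin(-0.292327) = -0.296660 rad = -17.00°.
For the longitude increment, Δλ = atan2( sin θ sin δ cos φ₁, cos δ − sin φ₁ sin φ₂ ) = atan2(-0.077318, 0.162747) = -25.41°.
λ₂ = 22.65° + -25.41° = -2.76°.

latitude -17.00°, longitude -2.76°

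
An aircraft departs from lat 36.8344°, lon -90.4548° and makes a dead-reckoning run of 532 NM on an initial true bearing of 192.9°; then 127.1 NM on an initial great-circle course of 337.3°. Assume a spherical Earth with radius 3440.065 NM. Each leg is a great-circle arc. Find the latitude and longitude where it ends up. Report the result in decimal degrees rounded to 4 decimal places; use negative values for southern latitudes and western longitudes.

Apply the spherical direct solution leg by leg, carrying full precision between legs.
Leg 1: from (36.8344°, -90.4548°), δ = 532/3440.065 = 0.154648 rad, θ = 192.9° → φ = 28.1758°, λ = -92.6905°.
Leg 2: from (28.1758°, -92.6905°), δ = 127.1/3440.065 = 0.036947 rad, θ = 337.3° → φ = 30.1254°, λ = -93.6348°.

latitude 30.1254°, longitude -93.6348°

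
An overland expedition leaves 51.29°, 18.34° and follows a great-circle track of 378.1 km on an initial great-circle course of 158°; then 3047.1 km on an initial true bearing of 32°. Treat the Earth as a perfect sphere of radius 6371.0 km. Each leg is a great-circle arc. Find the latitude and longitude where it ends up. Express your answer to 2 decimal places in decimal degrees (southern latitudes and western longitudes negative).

latitude 67.16°, longitude 59.17°

Apply the spherical direct solution leg by leg, carrying full precision between legs.
Leg 1: from (51.29°, 18.34°), δ = 378.1/6371 = 0.059347 rad, θ = 158° → φ = 48.12°, λ = 20.25°.
Leg 2: from (48.12°, 20.25°), δ = 3047.1/6371 = 0.478277 rad, θ = 32° → φ = 67.16°, λ = 59.17°.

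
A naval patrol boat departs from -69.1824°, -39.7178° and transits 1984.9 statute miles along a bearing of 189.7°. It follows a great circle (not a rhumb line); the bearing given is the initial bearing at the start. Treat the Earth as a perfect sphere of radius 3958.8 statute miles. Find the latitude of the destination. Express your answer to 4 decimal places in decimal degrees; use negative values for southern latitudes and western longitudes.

latitude -81.1311°

The arc subtends δ = 1984.9/3958.8 = 0.501389 rad at the centre.
With φ₁ = -69.1824° = -1.207461 rad and θ = 189.7° = 3.310890 rad:
Destination latitude: φ₂ = arcsin( sin φ₁ cos δ + cos φ₁ sin δ cos θ ) = arcsin(-0.988044) = -81.1311°.
Then Δλ = atan2(-0.028781, -0.046625) = -2.588559 rad, from sin θ sin δ cos φ₁ over cos δ − sin φ₁ sin φ₂.
λ₂ = -39.7178° + -148.3135° = -188.0313°, normalized to (−180°, 180°] → 171.9687°.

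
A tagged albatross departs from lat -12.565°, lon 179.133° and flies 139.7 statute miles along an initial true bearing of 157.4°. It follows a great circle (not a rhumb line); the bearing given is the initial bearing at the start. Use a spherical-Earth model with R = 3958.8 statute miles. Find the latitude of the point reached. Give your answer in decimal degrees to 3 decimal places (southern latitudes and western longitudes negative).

latitude -14.430°

δ = 139.7/3958.8 = 0.035288 rad (2.0219°).
Start latitude φ₁ = -0.219301 rad; initial bearing θ = 2.747148 rad.
sin φ₂ = sin φ₁ cos δ + cos φ₁ sin δ cos θ = (-0.217547)(0.999377) + (0.976050)(0.035281)(-0.923210) = -0.249203
φ₂ = asin(-0.249203) = -0.251858 rad = -14.430°.
Then Δλ = atan2(0.013234, 0.945164) = 0.014001 rad, from sin θ sin δ cos φ₁ over cos δ − sin φ₁ sin φ₂.
λ₂ = 179.133° + 0.802° = 179.935°.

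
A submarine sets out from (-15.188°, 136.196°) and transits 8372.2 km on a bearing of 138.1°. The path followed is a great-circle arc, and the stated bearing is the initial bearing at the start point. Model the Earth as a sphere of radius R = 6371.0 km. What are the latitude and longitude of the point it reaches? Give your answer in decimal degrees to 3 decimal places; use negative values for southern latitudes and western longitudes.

latitude -49.578°, longitude -138.794°

Angular distance δ = d/R = 8372.2 / 6371 = 1.314111 rad.
Start latitude φ₁ = -0.265081 rad; initial bearing θ = 2.410300 rad.
sin φ₂ = sin φ₁ cos δ + cos φ₁ sin δ cos θ = (-0.261987)(0.253876) + (0.965071)(0.967237)(-0.744312) = -0.761292
φ₂ = asin(-0.761292) = -0.865303 rad = -49.578°.
For the longitude increment, Δλ = atan2( sin θ sin δ cos φ₁, cos δ − sin φ₁ sin φ₂ ) = atan2(0.623390, 0.054427) = 85.010°.
λ₂ = 136.196° + 85.010° = 221.206°, normalized to (−180°, 180°] → -138.794°.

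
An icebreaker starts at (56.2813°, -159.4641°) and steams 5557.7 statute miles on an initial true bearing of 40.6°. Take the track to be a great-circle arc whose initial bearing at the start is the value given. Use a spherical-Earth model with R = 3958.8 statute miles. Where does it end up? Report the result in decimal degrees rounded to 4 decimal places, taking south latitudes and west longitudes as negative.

The arc subtends δ = 5557.7/3958.8 = 1.403885 rad at the centre.
Start latitude φ₁ = 0.982294 rad; initial bearing θ = 0.708604 rad.
Destination latitude: φ₂ = arcsin( sin φ₁ cos δ + cos φ₁ sin δ cos θ ) = arcsin(0.553815) = 33.6291°.
Then Δλ = atan2(0.356235, -0.294511) = 2.261626 rad, from sin θ sin δ cos φ₁ over cos δ − sin φ₁ sin φ₂.
Hence λ₂ = -159.4641° + 129.5816° = -29.8825°.

latitude 33.6291°, longitude -29.8825°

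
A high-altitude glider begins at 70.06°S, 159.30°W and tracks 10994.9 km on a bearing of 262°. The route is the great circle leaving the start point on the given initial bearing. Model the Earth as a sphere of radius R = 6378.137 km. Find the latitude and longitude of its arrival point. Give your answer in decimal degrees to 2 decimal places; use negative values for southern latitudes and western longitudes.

latitude 5.53°, longitude 100.21°

The arc subtends δ = 10994.9/6378.137 = 1.723842 rad at the centre.
With φ₁ = -70.06° = -1.222778 rad and θ = 262° = 4.572763 rad:
sin φ₂ = sin φ₁ cos δ + cos φ₁ sin δ cos θ = (-0.940050)(-0.152449) + (0.341036)(0.988311)(-0.139173) = 0.096401
φ₂ = asin(0.096401) = 0.096551 rad = 5.53°.
Δλ = atan2( sin θ sin δ cos φ₁ , cos δ − sin φ₁ sin φ₂ ) = atan2(-0.333770, -0.061827) = -1.753958 rad = -100.49°.
λ₂ = -159.30° + -100.49° = -259.79°, normalized to (−180°, 180°] → 100.21°.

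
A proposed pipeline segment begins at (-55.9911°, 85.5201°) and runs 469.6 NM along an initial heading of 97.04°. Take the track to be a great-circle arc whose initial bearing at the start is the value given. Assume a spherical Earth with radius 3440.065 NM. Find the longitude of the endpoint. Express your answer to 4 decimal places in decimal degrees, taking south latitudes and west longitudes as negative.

longitude 99.5550°

Central angle δ = d/R = 0.136509 rad.
With φ₁ = -55.9911° = -0.977229 rad and θ = 97.04° = 1.693668 rad:
sin φ₂ = sin φ₁ cos δ + cos φ₁ sin δ cos θ = (-0.828951)(0.990697) + (0.559322)(0.136085)(-0.122562) = -0.830568
φ₂ = asin(-0.830568) = -0.980127 rad = -56.1571°.
Then Δλ = atan2(0.075542, 0.302197) = 0.244955 rad, from sin θ sin δ cos φ₁ over cos δ − sin φ₁ sin φ₂.
λ₂ = 85.5201° + 14.0349° = 99.5550°.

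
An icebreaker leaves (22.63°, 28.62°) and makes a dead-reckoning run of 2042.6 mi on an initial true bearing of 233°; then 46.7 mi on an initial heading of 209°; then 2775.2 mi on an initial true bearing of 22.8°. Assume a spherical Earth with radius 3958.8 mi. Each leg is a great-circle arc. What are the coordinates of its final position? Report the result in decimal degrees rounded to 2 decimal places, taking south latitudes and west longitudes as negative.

latitude 39.22°, longitude 23.86°

Apply the spherical direct solution leg by leg, carrying full precision between legs.
Leg 1: from (22.63°, 28.62°), δ = 2042.6/3958.8 = 0.515964 rad, θ = 233° → φ = 3.48°, λ = 5.37°.
Leg 2: from (3.48°, 5.37°), δ = 46.7/3958.8 = 0.011797 rad, θ = 209° → φ = 2.88°, λ = 5.04°.
Leg 3: from (2.88°, 5.04°), δ = 2775.2/3958.8 = 0.701021 rad, θ = 22.8° → φ = 39.22°, λ = 23.86°.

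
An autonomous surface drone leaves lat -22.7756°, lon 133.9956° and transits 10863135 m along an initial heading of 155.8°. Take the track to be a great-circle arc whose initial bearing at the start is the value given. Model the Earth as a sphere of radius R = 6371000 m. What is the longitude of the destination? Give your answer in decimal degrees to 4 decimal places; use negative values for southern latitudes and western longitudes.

Angular distance δ = d/R = 10863135 / 6371000 = 1.705091 rad.
Start latitude φ₁ = -0.397509 rad; initial bearing θ = 2.719223 rad.
Destination latitude: φ₂ = arcsin( sin φ₁ cos δ + cos φ₁ sin δ cos θ ) = arcsin(-0.781596) = -51.4069°.
For the longitude increment, Δλ = atan2( sin θ sin δ cos φ₁, cos δ − sin φ₁ sin φ₂ ) = atan2(0.374557, -0.436465) = 139.3651°.
λ₂ = 133.9956° + 139.3651° = 273.3607°, normalized to (−180°, 180°] → -86.6393°.

longitude -86.6393°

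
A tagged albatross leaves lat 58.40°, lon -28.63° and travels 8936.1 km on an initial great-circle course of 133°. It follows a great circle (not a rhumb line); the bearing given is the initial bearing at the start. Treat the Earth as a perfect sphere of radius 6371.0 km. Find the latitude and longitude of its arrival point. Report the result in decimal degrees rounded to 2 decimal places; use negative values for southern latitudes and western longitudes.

latitude -12.11°, longitude 18.88°

Central angle δ = d/R = 1.402621 rad.
Start latitude φ₁ = 1.019272 rad; initial bearing θ = 2.321288 rad.
sin φ₂ = sin φ₁ cos δ + cos φ₁ sin δ cos θ = (0.851727)(0.167383) + (0.523986)(0.985892)(-0.681998) = -0.209751
φ₂ = asin(-0.209751) = -0.211320 rad = -12.11°.
For the longitude increment, Δλ = atan2( sin θ sin δ cos φ₁, cos δ − sin φ₁ sin φ₂ ) = atan2(0.377813, 0.346034) = 47.51°.
λ₂ = λ₁ + Δλ = 18.88°.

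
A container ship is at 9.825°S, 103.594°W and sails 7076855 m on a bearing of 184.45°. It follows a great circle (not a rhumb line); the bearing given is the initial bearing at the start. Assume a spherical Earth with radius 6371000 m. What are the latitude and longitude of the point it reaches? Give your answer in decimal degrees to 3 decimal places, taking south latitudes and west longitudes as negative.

Central angle δ = d/R = 1.110792 rad.
Start latitude φ₁ = -0.171479 rad; initial bearing θ = 3.219260 rad.
Destination latitude: φ₂ = arcsin( sin φ₁ cos δ + cos φ₁ sin δ cos θ ) = arcsin(-0.956003) = -72.941°.
Δλ = atan2( sin θ sin δ cos φ₁ , cos δ − sin φ₁ sin φ₂ ) = atan2(-0.068504, 0.280820) = -0.239270 rad = -13.709°.
Hence λ₂ = -103.594° + -13.709° = -117.303°.

latitude -72.941°, longitude -117.303°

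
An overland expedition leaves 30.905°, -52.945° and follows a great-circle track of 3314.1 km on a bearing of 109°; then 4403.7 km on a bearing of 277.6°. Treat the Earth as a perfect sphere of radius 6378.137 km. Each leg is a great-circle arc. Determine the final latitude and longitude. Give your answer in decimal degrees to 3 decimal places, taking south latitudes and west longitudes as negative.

latitude 18.478°, longitude -65.113°

Apply the spherical direct solution leg by leg, carrying full precision between legs.
Leg 1: from (30.905°, -52.945°), δ = 3314.1/6378.137 = 0.519603 rad, θ = 109° → φ = 17.886°, λ = -23.386°.
Leg 2: from (17.886°, -23.386°), δ = 4403.7/6378.137 = 0.690437 rad, θ = 277.6° → φ = 18.478°, λ = -65.113°.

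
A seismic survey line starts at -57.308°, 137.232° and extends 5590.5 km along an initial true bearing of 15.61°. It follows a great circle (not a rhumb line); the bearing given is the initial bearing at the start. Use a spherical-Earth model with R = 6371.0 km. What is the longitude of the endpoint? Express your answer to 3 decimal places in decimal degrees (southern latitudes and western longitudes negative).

δ = 5590.5/6371 = 0.877492 rad (50.2766°).
With φ₁ = -57.308° = -1.000213 rad and θ = 15.61° = 0.272446 rad:
Destination latitude: φ₂ = arcsin( sin φ₁ cos δ + cos φ₁ sin δ cos θ ) = arcsin(-0.137737) = -7.917°.
Then Δλ = atan2(0.111787, 0.523165) = 0.210509 rad, from sin θ sin δ cos φ₁ over cos δ − sin φ₁ sin φ₂.
λ₂ = 137.232° + 12.061° = 149.293°.

longitude 149.293°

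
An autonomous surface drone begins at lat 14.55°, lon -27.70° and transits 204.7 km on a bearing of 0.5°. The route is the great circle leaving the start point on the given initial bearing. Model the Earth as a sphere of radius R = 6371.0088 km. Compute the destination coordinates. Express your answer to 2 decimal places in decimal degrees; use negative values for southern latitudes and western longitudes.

latitude 16.39°, longitude -27.68°

Angular distance δ = d/R = 204.7 / 6371.0088 = 0.032130 rad.
Converting: φ₁ = 0.253945 rad, θ = 0.008727 rad.
Destination latitude: φ₂ = arcsin( sin φ₁ cos δ + cos φ₁ sin δ cos θ ) = arcsin(0.282188) = 16.39°.
Then Δλ = atan2(0.000271, 0.928591) = 0.000292 rad, from sin θ sin δ cos φ₁ over cos δ − sin φ₁ sin φ₂.
Hence λ₂ = -27.70° + 0.02° = -27.68°.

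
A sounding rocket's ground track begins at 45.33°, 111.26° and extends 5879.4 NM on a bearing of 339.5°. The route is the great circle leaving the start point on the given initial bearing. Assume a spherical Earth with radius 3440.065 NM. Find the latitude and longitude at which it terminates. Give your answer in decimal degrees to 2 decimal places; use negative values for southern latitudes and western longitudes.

δ = 5879.4/3440.065 = 1.709096 rad (97.9240°).
Start latitude φ₁ = 0.791158 rad; initial bearing θ = 5.925393 rad.
sin φ₂ = sin φ₁ cos δ + cos φ₁ sin δ cos θ = (0.711168)(-0.137859) + (0.703022)(0.990452)(0.936672) = 0.554173
φ₂ = asin(0.554173) = 0.587370 rad = 33.65°.
Δλ = atan2( sin θ sin δ cos φ₁ , cos δ − sin φ₁ sin φ₂ ) = atan2(-0.243853, -0.531969) = -2.711778 rad = -155.37°.
λ₂ = 111.26° + -155.37° = -44.11°.

latitude 33.65°, longitude -44.11°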